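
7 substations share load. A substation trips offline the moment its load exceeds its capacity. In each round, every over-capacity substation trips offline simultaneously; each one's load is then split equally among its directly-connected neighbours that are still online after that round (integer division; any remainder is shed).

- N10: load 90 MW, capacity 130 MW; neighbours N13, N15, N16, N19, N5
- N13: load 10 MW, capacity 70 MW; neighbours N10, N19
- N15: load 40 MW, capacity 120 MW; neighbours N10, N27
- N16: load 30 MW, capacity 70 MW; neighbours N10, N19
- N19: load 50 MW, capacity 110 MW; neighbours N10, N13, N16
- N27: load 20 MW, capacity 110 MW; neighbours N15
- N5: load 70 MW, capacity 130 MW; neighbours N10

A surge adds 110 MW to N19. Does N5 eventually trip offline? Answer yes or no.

no

Round 1 — N19 at 160 > 110. N19 trips offline.
  N19 sheds 160 MW to N10, N13, N16: 53 each (1 lost).
    N10: 90+53 = 143 > 130
    N13: 10+53 = 63 ≤ 70
    N16: 30+53 = 83 > 70
Round 2 — N10, N16 trip offline.
  N10 sheds 143 MW to N13, N15, N5: 47 each (2 lost).
    N13: 63+47 = 110 > 70
    N15: 40+47 = 87 ≤ 120
    N5: 70+47 = 117 ≤ 130
  N16 sheds 83 MW: no online neighbours, lost.
Round 3 — N13 trips offline.
  N13 sheds 110 MW: no online neighbours, lost.
No further trips.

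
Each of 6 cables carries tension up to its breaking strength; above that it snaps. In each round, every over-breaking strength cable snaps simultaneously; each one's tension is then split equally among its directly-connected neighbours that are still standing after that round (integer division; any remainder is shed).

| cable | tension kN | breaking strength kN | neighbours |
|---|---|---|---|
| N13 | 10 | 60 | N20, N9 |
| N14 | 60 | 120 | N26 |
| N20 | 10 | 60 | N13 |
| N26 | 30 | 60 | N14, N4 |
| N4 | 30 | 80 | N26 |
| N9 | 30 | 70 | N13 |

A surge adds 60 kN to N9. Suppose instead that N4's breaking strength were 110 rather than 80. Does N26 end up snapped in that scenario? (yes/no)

no

With N4's breaking strength at 110:
Round 1 — N9 at 90 > 70. N9 snaps.
  N9 sheds 90 kN to N13: 90 each.
    N13: 10+90 = 100 > 60
Round 2 — N13 snaps.
  N13 sheds 100 kN to N20: 100 each.
    N20: 10+100 = 110 > 60
Round 3 — N20 snaps.
  N20 sheds 110 kN: no online neighbours, lost.
No further breaks.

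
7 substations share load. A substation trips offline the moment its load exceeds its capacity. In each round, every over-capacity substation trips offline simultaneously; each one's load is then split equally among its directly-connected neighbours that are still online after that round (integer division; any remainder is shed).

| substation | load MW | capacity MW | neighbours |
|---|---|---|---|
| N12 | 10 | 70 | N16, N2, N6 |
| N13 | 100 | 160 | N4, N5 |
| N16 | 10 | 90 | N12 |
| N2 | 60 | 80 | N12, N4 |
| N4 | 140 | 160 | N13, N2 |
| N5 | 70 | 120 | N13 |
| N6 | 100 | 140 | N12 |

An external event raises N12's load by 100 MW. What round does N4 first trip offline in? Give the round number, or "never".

3

Round 1 — N12 at 110 > 70. N12 trips offline.
  N12 sheds 110 MW to N16, N2, N6: 36 each (2 lost).
    N16: 10+36 = 46 ≤ 90
    N2: 60+36 = 96 > 80
    N6: 100+36 = 136 ≤ 140
Round 2 — N2 trips offline.
  N2 sheds 96 MW to N4: 96 each.
    N4: 140+96 = 236 > 160
Round 3 — N4 trips offline.
  N4 sheds 236 MW to N13: 236 each.
    N13: 100+236 = 336 > 160
Round 4 — N13 trips offline.
  N13 sheds 336 MW to N5: 336 each.
    N5: 70+336 = 406 > 120
Round 5 — N5 trips offline.
  N5 sheds 406 MW: no online neighbours, lost.
No further trips.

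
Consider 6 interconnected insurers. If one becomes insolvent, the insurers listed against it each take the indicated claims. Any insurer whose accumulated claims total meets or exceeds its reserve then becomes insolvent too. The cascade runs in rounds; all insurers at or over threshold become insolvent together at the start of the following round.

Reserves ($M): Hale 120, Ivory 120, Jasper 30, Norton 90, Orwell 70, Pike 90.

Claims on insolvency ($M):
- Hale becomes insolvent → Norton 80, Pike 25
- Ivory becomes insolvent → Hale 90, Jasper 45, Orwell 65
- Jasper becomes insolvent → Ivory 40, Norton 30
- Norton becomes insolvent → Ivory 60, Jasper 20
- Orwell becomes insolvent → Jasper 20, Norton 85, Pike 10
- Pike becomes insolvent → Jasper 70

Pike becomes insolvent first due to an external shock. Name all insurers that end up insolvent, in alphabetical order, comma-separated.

Jasper, Pike

Round 1 — Pike becomes insolvent (initial).
  Jasper: +70 → 70 ≥ 30
Round 2 — Jasper becomes insolvent.
  Ivory: +40 → 40 < 120
  Norton: +30 → 30 < 90
No further insolvencies.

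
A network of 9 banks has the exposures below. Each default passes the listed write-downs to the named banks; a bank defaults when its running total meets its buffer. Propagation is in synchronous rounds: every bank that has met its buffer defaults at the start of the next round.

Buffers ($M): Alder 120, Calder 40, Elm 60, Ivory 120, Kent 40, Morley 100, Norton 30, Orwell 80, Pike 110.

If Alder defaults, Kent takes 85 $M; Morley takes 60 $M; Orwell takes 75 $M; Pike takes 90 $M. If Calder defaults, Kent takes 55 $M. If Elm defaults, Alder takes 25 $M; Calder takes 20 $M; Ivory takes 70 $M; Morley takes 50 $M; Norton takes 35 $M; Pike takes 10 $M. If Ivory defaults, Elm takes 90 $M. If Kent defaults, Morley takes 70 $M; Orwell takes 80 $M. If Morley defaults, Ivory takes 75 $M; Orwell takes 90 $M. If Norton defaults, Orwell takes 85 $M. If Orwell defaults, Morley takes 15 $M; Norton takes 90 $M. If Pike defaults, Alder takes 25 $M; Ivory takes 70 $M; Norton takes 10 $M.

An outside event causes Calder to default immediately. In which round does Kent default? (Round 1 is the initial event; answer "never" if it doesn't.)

2

Round 1 — Calder defaults (initial).
  Kent: +55 → 55 ≥ 40
Round 2 — Kent defaults.
  Morley: +70 → 70 < 100
  Orwell: +80 → 80 ≥ 80
Round 3 — Orwell defaults.
  Morley: +15 → 85 < 100
  Norton: +90 → 90 ≥ 30
Round 4 — Norton defaults.
No further defaults.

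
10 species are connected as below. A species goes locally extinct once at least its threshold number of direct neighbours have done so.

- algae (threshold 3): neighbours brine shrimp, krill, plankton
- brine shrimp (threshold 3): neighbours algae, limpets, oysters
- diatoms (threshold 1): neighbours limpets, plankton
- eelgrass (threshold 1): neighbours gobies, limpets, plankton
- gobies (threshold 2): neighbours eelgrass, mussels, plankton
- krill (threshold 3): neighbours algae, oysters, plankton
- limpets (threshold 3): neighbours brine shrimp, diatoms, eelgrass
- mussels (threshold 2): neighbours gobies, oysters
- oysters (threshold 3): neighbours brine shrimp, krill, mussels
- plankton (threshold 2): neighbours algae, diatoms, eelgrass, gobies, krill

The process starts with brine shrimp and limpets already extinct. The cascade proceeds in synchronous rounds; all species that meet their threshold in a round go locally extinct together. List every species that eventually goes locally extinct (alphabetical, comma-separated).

brine shrimp, diatoms, eelgrass, gobies, limpets, plankton

Round 1 — brine shrimp, limpets go locally extinct (initial).
Round 2 — checking thresholds:
  algae: 1 of 3 neighbours < 3, below threshold.
  diatoms: 1 of 2 neighbours ≥ 1, goes locally extinct.
  eelgrass: 1 of 3 neighbours ≥ 1, goes locally extinct.
  oysters: 1 of 3 neighbours < 3, below threshold.
Round 3 — checking thresholds:
  algae: 1 of 3 neighbours < 3, below threshold.
  gobies: 1 of 3 neighbours < 2, below threshold.
  oysters: 1 of 3 neighbours < 3, below threshold.
  plankton: 2 of 5 neighbours ≥ 2, goes locally extinct.
Round 4 — checking thresholds:
  algae: 2 of 3 neighbours < 3, below threshold.
  gobies: 2 of 3 neighbours ≥ 2, goes locally extinct.
  krill: 1 of 3 neighbours < 3, below threshold.
  oysters: 1 of 3 neighbours < 3, below threshold.
Round 5 — no new extinctions; cascade stops.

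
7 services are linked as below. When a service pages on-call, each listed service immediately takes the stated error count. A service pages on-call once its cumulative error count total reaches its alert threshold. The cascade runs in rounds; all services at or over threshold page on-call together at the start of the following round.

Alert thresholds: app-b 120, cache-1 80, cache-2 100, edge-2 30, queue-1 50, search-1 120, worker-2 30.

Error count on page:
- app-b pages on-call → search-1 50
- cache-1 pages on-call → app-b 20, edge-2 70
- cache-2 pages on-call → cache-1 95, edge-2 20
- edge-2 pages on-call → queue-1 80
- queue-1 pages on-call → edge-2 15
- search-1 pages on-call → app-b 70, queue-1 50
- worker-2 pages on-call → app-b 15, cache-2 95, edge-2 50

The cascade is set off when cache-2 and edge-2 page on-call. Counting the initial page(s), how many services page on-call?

Round 1 — cache-2, edge-2 page on-call (initial).
  cache-1: +95 → 95 ≥ 80
  queue-1: +80 → 80 ≥ 50
Round 2 — cache-1, queue-1 page on-call.
  app-b: +20 → 20 < 120
No further pages.

4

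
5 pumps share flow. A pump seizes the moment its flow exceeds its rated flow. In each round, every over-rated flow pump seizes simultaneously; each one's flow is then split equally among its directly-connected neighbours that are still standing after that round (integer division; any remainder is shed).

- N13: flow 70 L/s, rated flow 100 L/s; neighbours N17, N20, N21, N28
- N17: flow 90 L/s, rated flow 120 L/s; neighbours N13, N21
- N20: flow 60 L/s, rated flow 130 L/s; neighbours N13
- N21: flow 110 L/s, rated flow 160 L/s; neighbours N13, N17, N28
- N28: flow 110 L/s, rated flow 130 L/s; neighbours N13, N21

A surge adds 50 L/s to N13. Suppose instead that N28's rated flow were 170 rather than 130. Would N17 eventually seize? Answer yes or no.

no

With N28's rated flow at 170:
Round 1 — N13 at 120 > 100. N13 seizes.
  N13 sheds 120 L/s to N17, N20, N21, N28: 30 each.
    N17: 90+30 = 120 ≤ 120
    N20: 60+30 = 90 ≤ 130
    N21: 110+30 = 140 ≤ 160
    N28: 110+30 = 140 ≤ 170
No further seizures.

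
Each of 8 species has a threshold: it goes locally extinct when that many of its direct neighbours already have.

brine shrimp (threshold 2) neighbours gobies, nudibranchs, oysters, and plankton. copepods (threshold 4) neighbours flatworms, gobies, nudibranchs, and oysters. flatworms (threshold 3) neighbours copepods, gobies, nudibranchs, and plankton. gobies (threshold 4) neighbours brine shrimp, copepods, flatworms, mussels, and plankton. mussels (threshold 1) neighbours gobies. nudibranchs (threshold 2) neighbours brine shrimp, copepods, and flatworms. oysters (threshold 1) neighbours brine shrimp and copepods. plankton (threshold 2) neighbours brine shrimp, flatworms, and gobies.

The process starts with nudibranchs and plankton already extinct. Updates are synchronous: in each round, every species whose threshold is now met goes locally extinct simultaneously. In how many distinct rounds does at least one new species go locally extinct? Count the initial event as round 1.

Round 1 — nudibranchs, plankton go locally extinct (initial).
Round 2 — checking thresholds:
  brine shrimp: 2 of 4 neighbours ≥ 2, goes locally extinct.
  copepods: 1 of 4 neighbours < 4, below threshold.
  flatworms: 2 of 4 neighbours < 3, below threshold.
  gobies: 1 of 5 neighbours < 4, below threshold.
Round 3 — checking thresholds:
  copepods: 1 of 4 neighbours < 4, below threshold.
  flatworms: 2 of 4 neighbours < 3, below threshold.
  gobies: 2 of 5 neighbours < 4, below threshold.
  oysters: 1 of 2 neighbours ≥ 1, goes locally extinct.
Round 4 — no new extinctions; cascade stops.

3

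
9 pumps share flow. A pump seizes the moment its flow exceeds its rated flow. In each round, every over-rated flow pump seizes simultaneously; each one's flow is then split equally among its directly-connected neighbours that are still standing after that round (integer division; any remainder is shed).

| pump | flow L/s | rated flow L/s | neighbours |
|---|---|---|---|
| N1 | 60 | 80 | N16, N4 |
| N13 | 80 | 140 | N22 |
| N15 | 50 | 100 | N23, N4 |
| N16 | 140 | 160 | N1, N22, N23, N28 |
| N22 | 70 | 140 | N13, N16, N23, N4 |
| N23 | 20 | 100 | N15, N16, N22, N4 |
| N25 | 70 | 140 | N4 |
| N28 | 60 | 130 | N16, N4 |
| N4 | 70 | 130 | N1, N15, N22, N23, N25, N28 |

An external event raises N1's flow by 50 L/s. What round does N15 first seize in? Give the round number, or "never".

Round 1 — N1 at 110 > 80. N1 seizes.
  N1 sheds 110 L/s to N16, N4: 55 each.
    N16: 140+55 = 195 > 160
    N4: 70+55 = 125 ≤ 130
Round 2 — N16 seizes.
  N16 sheds 195 L/s to N22, N23, N28: 65 each.
    N22: 70+65 = 135 ≤ 140
    N23: 20+65 = 85 ≤ 100
    N28: 60+65 = 125 ≤ 130
No further seizures.

never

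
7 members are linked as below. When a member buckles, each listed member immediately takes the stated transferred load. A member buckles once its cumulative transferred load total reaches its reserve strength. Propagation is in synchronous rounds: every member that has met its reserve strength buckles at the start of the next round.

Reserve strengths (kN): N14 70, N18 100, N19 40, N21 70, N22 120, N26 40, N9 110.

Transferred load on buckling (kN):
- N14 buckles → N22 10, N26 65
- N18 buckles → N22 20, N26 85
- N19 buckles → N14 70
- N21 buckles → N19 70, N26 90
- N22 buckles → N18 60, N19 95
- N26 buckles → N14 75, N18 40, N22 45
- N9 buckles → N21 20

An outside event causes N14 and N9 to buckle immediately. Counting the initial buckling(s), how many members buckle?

3

Round 1 — N14, N9 buckle (initial).
  N21: +20 → 20 < 70
  N22: +10 → 10 < 120
  N26: +65 → 65 ≥ 40
Round 2 — N26 buckles.
  N18: +40 → 40 < 100
  N22: +45 → 55 < 120
No further bucklings.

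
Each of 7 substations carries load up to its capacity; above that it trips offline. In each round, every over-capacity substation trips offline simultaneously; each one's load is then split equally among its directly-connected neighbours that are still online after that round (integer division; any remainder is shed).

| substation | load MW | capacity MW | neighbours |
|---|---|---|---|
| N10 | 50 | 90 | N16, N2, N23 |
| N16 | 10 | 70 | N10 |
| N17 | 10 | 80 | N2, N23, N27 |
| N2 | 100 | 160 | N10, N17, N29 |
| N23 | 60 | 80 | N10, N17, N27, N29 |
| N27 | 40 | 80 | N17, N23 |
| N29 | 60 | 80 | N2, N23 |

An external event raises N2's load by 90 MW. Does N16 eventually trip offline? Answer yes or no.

Round 1 — N2 at 190 > 160. N2 trips offline.
  N2 sheds 190 MW to N10, N17, N29: 63 each (1 lost).
    N10: 50+63 = 113 > 90
    N17: 10+63 = 73 ≤ 80
    N29: 60+63 = 123 > 80
Round 2 — N10, N29 trip offline.
  N10 sheds 113 MW to N16, N23: 56 each (1 lost).
    N16: 10+56 = 66 ≤ 70
    N23: 60+56 = 116 > 80
  N29 sheds 123 MW to N23: 123 each.
    N23: 116+123 = 239 > 80
Round 3 — N23 trips offline.
  N23 sheds 239 MW to N17, N27: 119 each (1 lost).
    N17: 73+119 = 192 > 80
    N27: 40+119 = 159 > 80
Round 4 — N17, N27 trip offline.
  N17 sheds 192 MW: no online neighbours, lost.
  N27 sheds 159 MW: no online neighbours, lost.
No further trips.

no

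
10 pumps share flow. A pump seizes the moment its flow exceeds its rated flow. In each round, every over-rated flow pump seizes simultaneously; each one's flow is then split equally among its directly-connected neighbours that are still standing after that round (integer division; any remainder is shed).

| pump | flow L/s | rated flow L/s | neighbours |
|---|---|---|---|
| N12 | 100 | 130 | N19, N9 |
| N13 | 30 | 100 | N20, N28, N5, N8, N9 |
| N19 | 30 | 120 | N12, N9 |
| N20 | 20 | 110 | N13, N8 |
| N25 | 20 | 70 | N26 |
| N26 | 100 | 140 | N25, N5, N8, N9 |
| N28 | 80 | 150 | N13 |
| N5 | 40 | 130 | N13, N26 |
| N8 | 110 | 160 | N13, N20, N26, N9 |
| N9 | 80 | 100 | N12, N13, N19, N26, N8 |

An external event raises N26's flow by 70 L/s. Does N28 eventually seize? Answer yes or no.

yes

Round 1 — N26 at 170 > 140. N26 seizes.
  N26 sheds 170 L/s to N25, N5, N8, N9: 42 each (2 lost).
    N25: 20+42 = 62 ≤ 70
    N5: 40+42 = 82 ≤ 130
    N8: 110+42 = 152 ≤ 160
    N9: 80+42 = 122 > 100
Round 2 — N9 seizes.
  N9 sheds 122 L/s to N12, N13, N19, N8: 30 each (2 lost).
    N12: 100+30 = 130 ≤ 130
    N13: 30+30 = 60 ≤ 100
    N19: 30+30 = 60 ≤ 120
    N8: 152+30 = 182 > 160
Round 3 — N8 seizes.
  N8 sheds 182 L/s to N13, N20: 91 each.
    N13: 60+91 = 151 > 100
    N20: 20+91 = 111 > 110
Round 4 — N13, N20 seize.
  N13 sheds 151 L/s to N28, N5: 75 each (1 lost).
    N28: 80+75 = 155 > 150
    N5: 82+75 = 157 > 130
  N20 sheds 111 L/s: no online neighbours, lost.
Round 5 — N28, N5 seize.
  N28 sheds 155 L/s: no online neighbours, lost.
  N5 sheds 157 L/s: no online neighbours, lost.
No further seizures.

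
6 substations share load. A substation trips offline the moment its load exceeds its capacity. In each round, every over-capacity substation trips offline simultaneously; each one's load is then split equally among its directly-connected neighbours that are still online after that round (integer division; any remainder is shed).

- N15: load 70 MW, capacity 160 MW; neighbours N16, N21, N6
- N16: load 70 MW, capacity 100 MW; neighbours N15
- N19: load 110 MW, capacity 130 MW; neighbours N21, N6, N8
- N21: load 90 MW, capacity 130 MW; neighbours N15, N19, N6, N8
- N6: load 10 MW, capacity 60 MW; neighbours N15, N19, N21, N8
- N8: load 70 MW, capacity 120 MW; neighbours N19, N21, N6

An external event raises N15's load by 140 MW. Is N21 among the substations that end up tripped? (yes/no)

Round 1 — N15 at 210 > 160. N15 trips offline.
  N15 sheds 210 MW to N16, N21, N6: 70 each.
    N16: 70+70 = 140 > 100
    N21: 90+70 = 160 > 130
    N6: 10+70 = 80 > 60
Round 2 — N16, N21, N6 trip offline.
  N16 sheds 140 MW: no online neighbours, lost.
  N21 sheds 160 MW to N19, N8: 80 each.
    N19: 110+80 = 190 > 130
    N8: 70+80 = 150 > 120
  N6 sheds 80 MW to N19, N8: 40 each.
    N19: 190+40 = 230 > 130
    N8: 150+40 = 190 > 120
Round 3 — N19, N8 trip offline.
  N19 sheds 230 MW: no online neighbours, lost.
  N8 sheds 190 MW: no online neighbours, lost.
No further trips.

yes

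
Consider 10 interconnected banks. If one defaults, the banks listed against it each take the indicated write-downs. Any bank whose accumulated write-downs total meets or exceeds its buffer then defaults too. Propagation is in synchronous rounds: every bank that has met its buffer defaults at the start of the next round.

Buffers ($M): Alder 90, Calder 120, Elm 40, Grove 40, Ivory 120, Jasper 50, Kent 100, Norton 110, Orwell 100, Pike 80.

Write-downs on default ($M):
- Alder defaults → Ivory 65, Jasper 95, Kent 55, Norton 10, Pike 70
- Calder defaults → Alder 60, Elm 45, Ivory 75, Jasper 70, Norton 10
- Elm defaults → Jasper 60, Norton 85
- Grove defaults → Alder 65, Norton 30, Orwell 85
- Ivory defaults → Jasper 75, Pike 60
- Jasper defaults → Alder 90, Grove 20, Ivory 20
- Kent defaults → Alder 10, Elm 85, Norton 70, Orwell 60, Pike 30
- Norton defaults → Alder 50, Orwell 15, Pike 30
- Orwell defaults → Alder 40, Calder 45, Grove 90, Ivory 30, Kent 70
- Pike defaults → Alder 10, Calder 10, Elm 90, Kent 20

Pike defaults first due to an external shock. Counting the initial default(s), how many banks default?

4

Round 1 — Pike defaults (initial).
  Alder: +10 → 10 < 90
  Calder: +10 → 10 < 120
  Elm: +90 → 90 ≥ 40
  Kent: +20 → 20 < 100
Round 2 — Elm defaults.
  Jasper: +60 → 60 ≥ 50
  Norton: +85 → 85 < 110
Round 3 — Jasper defaults.
  Alder: +90 → 100 ≥ 90
  Grove: +20 → 20 < 40
  Ivory: +20 → 20 < 120
Round 4 — Alder defaults.
  Ivory: +65 → 85 < 120
  Kent: +55 → 75 < 100
  Norton: +10 → 95 < 110
No further defaults.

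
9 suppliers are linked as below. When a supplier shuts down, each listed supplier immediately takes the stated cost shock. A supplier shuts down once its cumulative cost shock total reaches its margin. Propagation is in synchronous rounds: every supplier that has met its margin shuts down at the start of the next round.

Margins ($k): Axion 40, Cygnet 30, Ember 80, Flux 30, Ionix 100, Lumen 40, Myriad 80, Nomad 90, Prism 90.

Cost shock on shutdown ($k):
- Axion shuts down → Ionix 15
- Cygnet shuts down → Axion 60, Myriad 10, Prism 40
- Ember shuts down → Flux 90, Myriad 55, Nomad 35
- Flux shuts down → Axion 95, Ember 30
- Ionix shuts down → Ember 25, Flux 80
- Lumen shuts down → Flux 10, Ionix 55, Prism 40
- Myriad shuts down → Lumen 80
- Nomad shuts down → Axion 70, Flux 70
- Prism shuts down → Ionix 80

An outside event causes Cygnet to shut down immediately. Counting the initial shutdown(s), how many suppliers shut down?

Round 1 — Cygnet shuts down (initial).
  Axion: +60 → 60 ≥ 40
  Myriad: +10 → 10 < 80
  Prism: +40 → 40 < 90
Round 2 — Axion shuts down.
  Ionix: +15 → 15 < 100
No further shutdowns.

2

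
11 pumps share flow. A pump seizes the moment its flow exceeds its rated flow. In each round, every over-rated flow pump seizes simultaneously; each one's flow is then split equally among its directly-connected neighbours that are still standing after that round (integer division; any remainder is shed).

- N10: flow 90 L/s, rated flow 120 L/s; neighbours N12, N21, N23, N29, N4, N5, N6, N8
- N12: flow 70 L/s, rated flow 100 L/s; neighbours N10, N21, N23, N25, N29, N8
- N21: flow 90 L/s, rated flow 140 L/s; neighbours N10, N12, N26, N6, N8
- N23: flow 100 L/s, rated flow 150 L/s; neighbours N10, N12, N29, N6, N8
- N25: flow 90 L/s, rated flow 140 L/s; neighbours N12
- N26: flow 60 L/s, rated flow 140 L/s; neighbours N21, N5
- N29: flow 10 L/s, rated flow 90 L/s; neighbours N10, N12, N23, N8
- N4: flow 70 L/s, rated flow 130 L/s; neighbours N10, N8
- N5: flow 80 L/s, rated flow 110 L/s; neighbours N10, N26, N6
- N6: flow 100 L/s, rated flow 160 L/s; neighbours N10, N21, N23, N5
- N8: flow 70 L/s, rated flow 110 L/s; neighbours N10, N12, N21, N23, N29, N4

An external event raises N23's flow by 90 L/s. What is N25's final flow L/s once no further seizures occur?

Round 1 — N23 at 190 > 150. N23 seizes.
  N23 sheds 190 L/s to N10, N12, N29, N6, N8: 38 each.
    N10: 90+38 = 128 > 120
    N12: 70+38 = 108 > 100
    N29: 10+38 = 48 ≤ 90
    N6: 100+38 = 138 ≤ 160
    N8: 70+38 = 108 ≤ 110
Round 2 — N10, N12 seize.
  N10 sheds 128 L/s to N21, N29, N4, N5, N6, N8: 21 each (2 lost).
    N21: 90+21 = 111 ≤ 140
    N29: 48+21 = 69 ≤ 90
    N4: 70+21 = 91 ≤ 130
    N5: 80+21 = 101 ≤ 110
    N6: 138+21 = 159 ≤ 160
    N8: 108+21 = 129 > 110
  N12 sheds 108 L/s to N21, N25, N29, N8: 27 each.
    N21: 111+27 = 138 ≤ 140
    N25: 90+27 = 117 ≤ 140
    N29: 69+27 = 96 > 90
    N8: 129+27 = 156 > 110
Round 3 — N29, N8 seize.
  N29 sheds 96 L/s: no online neighbours, lost.
  N8 sheds 156 L/s to N21, N4: 78 each.
    N21: 138+78 = 216 > 140
    N4: 91+78 = 169 > 130
Round 4 — N21, N4 seize.
  N21 sheds 216 L/s to N26, N6: 108 each.
    N26: 60+108 = 168 > 140
    N6: 159+108 = 267 > 160
  N4 sheds 169 L/s: no online neighbours, lost.
Round 5 — N26, N6 seize.
  N26 sheds 168 L/s to N5: 168 each.
    N5: 101+168 = 269 > 110
  N6 sheds 267 L/s to N5: 267 each.
    N5: 269+267 = 536 > 110
Round 6 — N5 seizes.
  N5 sheds 536 L/s: no online neighbours, lost.
No further seizures.

117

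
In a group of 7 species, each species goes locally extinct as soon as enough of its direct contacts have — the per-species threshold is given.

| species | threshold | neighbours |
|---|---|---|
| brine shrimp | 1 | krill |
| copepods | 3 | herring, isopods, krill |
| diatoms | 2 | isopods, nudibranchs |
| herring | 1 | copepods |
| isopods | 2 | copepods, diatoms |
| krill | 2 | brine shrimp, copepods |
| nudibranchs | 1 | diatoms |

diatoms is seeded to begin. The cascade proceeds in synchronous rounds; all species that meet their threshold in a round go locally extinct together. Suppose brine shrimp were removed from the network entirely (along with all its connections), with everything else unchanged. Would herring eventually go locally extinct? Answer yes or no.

no

With brine shrimp removed:
Round 1 — diatoms goes locally extinct (initial).
Round 2 — checking thresholds:
  isopods: 1 of 2 neighbours < 2, holds.
  nudibranchs: 1 of 1 neighbours ≥ 1, goes locally extinct.
Round 3 — no new extinctions; cascade stops.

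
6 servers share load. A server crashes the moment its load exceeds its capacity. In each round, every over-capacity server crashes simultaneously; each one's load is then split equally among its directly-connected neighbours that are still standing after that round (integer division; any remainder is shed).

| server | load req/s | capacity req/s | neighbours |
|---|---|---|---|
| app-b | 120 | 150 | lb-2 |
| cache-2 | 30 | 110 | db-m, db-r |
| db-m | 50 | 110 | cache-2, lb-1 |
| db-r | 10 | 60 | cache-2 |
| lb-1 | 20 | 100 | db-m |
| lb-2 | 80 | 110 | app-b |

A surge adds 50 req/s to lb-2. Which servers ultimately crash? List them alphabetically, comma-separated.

Round 1 — lb-2 at 130 > 110. lb-2 crashes.
  lb-2 sheds 130 req/s to app-b: 130 each.
    app-b: 120+130 = 250 > 150
Round 2 — app-b crashes.
  app-b sheds 250 req/s: no online neighbours, lost.
No further crashes.

app-b, lb-2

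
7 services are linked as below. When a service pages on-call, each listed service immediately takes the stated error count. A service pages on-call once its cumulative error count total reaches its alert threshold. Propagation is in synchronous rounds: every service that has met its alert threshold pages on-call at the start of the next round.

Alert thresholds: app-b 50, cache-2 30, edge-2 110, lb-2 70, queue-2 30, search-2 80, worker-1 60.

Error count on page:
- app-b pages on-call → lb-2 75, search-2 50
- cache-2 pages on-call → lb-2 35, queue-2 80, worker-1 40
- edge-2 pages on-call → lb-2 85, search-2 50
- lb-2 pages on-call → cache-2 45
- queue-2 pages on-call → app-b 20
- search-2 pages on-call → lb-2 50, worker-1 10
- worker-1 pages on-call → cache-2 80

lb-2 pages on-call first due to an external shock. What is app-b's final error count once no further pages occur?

20

Round 1 — lb-2 pages on-call (initial).
  cache-2: +45 → 45 ≥ 30
Round 2 — cache-2 pages on-call.
  queue-2: +80 → 80 ≥ 30
  worker-1: +40 → 40 < 60
Round 3 — queue-2 pages on-call.
  app-b: +20 → 20 < 50
No further pages.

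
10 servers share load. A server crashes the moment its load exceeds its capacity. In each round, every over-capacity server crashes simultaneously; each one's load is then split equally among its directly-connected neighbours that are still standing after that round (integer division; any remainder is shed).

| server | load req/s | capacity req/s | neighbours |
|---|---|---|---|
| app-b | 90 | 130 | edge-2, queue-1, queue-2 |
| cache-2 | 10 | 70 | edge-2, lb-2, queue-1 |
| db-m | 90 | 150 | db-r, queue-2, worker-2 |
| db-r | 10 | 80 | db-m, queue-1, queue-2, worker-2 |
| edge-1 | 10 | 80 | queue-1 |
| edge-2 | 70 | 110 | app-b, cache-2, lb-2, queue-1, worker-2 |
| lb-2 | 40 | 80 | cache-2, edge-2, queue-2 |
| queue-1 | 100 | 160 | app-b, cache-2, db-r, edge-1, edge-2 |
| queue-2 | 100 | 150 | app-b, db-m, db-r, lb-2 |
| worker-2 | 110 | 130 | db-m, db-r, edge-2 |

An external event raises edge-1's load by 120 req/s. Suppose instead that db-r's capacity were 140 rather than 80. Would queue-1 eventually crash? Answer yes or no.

yes

With db-r's capacity at 140:
Round 1 — edge-1 at 130 > 80. edge-1 crashes.
  edge-1 sheds 130 req/s to queue-1: 130 each.
    queue-1: 100+130 = 230 > 160
Round 2 — queue-1 crashes.
  queue-1 sheds 230 req/s to app-b, cache-2, db-r, edge-2: 57 each (2 lost).
    app-b: 90+57 = 147 > 130
    cache-2: 10+57 = 67 ≤ 70
    db-r: 10+57 = 67 ≤ 140
    edge-2: 70+57 = 127 > 110
Round 3 — app-b, edge-2 crash.
  app-b sheds 147 req/s to queue-2: 147 each.
    queue-2: 100+147 = 247 > 150
  edge-2 sheds 127 req/s to cache-2, lb-2, worker-2: 42 each (1 lost).
    cache-2: 67+42 = 109 > 70
    lb-2: 40+42 = 82 > 80
    worker-2: 110+42 = 152 > 130
Round 4 — cache-2, lb-2, queue-2, worker-2 crash.
  cache-2 sheds 109 req/s: no online neighbours, lost.
  lb-2 sheds 82 req/s: no online neighbours, lost.
  queue-2 sheds 247 req/s to db-m, db-r: 123 each (1 lost).
    db-m: 90+123 = 213 > 150
    db-r: 67+123 = 190 > 140
  worker-2 sheds 152 req/s to db-m, db-r: 76 each.
    db-m: 213+76 = 289 > 150
    db-r: 190+76 = 266 > 140
Round 5 — db-m, db-r crash.
  db-m sheds 289 req/s: no online neighbours, lost.
  db-r sheds 266 req/s: no online neighbours, lost.
No further crashes.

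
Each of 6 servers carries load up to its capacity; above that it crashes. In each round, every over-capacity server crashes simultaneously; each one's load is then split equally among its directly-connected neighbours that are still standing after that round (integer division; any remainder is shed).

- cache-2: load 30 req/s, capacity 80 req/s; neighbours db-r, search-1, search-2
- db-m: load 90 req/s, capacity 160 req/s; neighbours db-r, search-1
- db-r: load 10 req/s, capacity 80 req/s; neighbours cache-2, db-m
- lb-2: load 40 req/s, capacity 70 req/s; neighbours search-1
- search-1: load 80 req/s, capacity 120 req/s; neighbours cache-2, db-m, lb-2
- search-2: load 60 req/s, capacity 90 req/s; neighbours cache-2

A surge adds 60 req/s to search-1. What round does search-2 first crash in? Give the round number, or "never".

Round 1 — search-1 at 140 > 120. search-1 crashes.
  search-1 sheds 140 req/s to cache-2, db-m, lb-2: 46 each (2 lost).
    cache-2: 30+46 = 76 ≤ 80
    db-m: 90+46 = 136 ≤ 160
    lb-2: 40+46 = 86 > 70
Round 2 — lb-2 crashes.
  lb-2 sheds 86 req/s: no online neighbours, lost.
No further crashes.

never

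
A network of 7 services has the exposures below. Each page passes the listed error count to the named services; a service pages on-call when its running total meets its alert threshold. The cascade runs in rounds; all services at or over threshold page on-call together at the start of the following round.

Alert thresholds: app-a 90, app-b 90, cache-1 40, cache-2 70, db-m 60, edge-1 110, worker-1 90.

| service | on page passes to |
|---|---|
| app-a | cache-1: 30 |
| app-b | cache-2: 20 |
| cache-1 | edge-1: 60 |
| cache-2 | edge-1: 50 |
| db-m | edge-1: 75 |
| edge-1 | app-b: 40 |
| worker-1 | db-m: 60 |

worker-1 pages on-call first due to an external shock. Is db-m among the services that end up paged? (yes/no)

yes

Round 1 — worker-1 pages on-call (initial).
  db-m: +60 → 60 ≥ 60
Round 2 — db-m pages on-call.
  edge-1: +75 → 75 < 110
No further pages.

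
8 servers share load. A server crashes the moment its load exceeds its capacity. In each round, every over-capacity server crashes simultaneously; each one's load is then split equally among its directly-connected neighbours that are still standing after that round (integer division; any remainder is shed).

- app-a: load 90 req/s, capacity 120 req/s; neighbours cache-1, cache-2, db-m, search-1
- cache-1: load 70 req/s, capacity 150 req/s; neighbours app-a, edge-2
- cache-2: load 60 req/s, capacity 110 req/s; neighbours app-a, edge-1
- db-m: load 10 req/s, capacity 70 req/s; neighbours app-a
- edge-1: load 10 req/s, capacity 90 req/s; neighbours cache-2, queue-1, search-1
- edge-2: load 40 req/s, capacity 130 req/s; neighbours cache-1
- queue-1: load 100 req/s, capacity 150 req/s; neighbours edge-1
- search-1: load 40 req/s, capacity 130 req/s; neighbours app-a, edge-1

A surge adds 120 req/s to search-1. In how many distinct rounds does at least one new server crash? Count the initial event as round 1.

Round 1 — search-1 at 160 > 130. search-1 crashes.
  search-1 sheds 160 req/s to app-a, edge-1: 80 each.
    app-a: 90+80 = 170 > 120
    edge-1: 10+80 = 90 ≤ 90
Round 2 — app-a crashes.
  app-a sheds 170 req/s to cache-1, cache-2, db-m: 56 each (2 lost).
    cache-1: 70+56 = 126 ≤ 150
    cache-2: 60+56 = 116 > 110
    db-m: 10+56 = 66 ≤ 70
Round 3 — cache-2 crashes.
  cache-2 sheds 116 req/s to edge-1: 116 each.
    edge-1: 90+116 = 206 > 90
Round 4 — edge-1 crashes.
  edge-1 sheds 206 req/s to queue-1: 206 each.
    queue-1: 100+206 = 306 > 150
Round 5 — queue-1 crashes.
  queue-1 sheds 306 req/s: no online neighbours, lost.
No further crashes.

5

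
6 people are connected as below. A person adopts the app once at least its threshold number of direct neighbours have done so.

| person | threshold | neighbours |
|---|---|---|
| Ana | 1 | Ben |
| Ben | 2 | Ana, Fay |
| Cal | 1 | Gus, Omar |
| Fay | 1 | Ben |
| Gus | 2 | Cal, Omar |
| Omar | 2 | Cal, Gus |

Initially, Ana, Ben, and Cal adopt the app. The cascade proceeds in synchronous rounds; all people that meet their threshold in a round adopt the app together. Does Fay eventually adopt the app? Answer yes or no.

Round 1 — Ana, Ben, Cal adopt the app (initial).
Round 2 — checking thresholds:
  Fay: 1 of 1 neighbours ≥ 1, adopts the app.
  Gus: 1 of 2 neighbours < 2, not yet.
  Omar: 1 of 2 neighbours < 2, not yet.
Round 3 — no new adoptions; cascade stops.

yes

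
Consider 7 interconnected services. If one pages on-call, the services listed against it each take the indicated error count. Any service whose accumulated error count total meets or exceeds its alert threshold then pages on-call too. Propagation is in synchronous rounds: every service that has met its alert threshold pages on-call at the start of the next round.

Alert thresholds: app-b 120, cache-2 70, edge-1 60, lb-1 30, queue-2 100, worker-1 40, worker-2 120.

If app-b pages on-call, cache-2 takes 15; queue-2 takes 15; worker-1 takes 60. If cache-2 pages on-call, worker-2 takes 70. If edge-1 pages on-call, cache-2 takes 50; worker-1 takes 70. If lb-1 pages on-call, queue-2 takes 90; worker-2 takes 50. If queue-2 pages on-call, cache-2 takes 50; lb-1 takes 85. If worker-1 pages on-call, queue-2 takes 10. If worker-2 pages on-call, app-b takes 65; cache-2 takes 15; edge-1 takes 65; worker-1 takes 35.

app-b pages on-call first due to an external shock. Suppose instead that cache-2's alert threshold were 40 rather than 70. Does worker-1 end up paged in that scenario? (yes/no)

yes

With cache-2's alert threshold at 40:
Round 1 — app-b pages on-call (initial).
  cache-2: +15 → 15 < 40
  queue-2: +15 → 15 < 100
  worker-1: +60 → 60 ≥ 40
Round 2 — worker-1 pages on-call.
  queue-2: +10 → 25 < 100
No further pages.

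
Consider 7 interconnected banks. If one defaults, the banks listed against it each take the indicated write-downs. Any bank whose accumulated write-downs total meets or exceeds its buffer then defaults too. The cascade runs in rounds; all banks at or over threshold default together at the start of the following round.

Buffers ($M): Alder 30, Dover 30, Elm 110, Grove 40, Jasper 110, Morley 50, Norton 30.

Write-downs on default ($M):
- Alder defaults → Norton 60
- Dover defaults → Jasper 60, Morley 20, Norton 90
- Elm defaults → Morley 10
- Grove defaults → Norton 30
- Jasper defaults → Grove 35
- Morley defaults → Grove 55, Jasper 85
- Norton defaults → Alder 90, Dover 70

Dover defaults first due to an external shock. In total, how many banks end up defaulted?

Round 1 — Dover defaults (initial).
  Jasper: +60 → 60 < 110
  Morley: +20 → 20 < 50
  Norton: +90 → 90 ≥ 30
Round 2 — Norton defaults.
  Alder: +90 → 90 ≥ 30
Round 3 — Alder defaults.
No further defaults.

3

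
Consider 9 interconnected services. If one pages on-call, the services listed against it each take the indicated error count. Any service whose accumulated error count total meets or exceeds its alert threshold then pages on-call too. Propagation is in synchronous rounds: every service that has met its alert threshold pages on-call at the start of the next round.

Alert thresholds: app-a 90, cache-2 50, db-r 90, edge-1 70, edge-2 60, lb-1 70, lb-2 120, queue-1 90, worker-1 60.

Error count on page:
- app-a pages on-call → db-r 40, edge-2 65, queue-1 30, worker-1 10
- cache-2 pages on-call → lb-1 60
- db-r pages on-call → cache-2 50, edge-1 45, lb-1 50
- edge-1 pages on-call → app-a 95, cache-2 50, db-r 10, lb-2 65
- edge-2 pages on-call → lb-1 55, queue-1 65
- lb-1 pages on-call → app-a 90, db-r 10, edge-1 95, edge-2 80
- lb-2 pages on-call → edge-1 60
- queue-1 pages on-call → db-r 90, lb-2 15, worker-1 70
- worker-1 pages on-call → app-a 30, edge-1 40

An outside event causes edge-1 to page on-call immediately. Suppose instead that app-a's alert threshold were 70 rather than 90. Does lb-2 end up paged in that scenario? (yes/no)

With app-a's alert threshold at 70:
Round 1 — edge-1 pages on-call (initial).
  app-a: +95 → 95 ≥ 70
  cache-2: +50 → 50 ≥ 50
  db-r: +10 → 10 < 90
  lb-2: +65 → 65 < 120
Round 2 — app-a, cache-2 page on-call.
  db-r: +40 → 50 < 90
  edge-2: +65 → 65 ≥ 60
  lb-1: +60 → 60 < 70
  queue-1: +30 → 30 < 90
  worker-1: +10 → 10 < 60
Round 3 — edge-2 pages on-call.
  lb-1: +55 → 115 ≥ 70
  queue-1: +65 → 95 ≥ 90
Round 4 — lb-1, queue-1 page on-call.
  db-r: +10+90 → 150 ≥ 90
  lb-2: +15 → 80 < 120
  worker-1: +70 → 80 ≥ 60
Round 5 — db-r, worker-1 page on-call.
No further pages.

no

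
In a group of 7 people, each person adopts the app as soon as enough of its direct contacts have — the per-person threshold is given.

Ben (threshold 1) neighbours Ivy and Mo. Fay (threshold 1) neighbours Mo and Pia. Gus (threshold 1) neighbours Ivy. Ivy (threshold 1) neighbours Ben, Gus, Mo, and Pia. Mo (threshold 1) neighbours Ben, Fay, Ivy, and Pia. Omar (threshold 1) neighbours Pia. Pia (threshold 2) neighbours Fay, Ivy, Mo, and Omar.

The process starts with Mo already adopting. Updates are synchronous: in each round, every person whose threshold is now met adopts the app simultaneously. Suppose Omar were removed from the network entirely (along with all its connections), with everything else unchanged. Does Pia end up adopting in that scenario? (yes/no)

yes

With Omar removed:
Round 1 — Mo adopts the app (initial).
Round 2 — checking thresholds:
  Ben: 1 of 2 neighbours ≥ 1, adopts the app.
  Fay: 1 of 2 neighbours ≥ 1, adopts the app.
  Ivy: 1 of 4 neighbours ≥ 1, adopts the app.
  Pia: 1 of 3 neighbours < 2, holds.
Round 3 — checking thresholds:
  Gus: 1 of 1 neighbours ≥ 1, adopts the app.
  Pia: 3 of 3 neighbours ≥ 2, adopts the app.
Round 4 — no new adoptions; cascade stops.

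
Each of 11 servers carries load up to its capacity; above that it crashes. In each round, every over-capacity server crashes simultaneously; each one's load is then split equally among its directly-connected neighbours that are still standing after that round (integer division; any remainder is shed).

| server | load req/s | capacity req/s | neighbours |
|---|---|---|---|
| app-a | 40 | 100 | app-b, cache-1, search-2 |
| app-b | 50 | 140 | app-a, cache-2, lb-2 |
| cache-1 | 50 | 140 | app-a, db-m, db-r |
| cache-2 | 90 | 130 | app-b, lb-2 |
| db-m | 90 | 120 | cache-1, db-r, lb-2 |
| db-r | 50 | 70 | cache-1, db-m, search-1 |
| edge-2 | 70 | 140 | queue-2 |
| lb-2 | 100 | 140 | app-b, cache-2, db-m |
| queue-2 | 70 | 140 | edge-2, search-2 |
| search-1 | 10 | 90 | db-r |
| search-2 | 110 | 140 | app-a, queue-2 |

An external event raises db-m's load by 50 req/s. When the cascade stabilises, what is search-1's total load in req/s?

Round 1 — db-m at 140 > 120. db-m crashes.
  db-m sheds 140 req/s to cache-1, db-r, lb-2: 46 each (2 lost).
    cache-1: 50+46 = 96 ≤ 140
    db-r: 50+46 = 96 > 70
    lb-2: 100+46 = 146 > 140
Round 2 — db-r, lb-2 crash.
  db-r sheds 96 req/s to cache-1, search-1: 48 each.
    cache-1: 96+48 = 144 > 140
    search-1: 10+48 = 58 ≤ 90
  lb-2 sheds 146 req/s to app-b, cache-2: 73 each.
    app-b: 50+73 = 123 ≤ 140
    cache-2: 90+73 = 163 > 130
Round 3 — cache-1, cache-2 crash.
  cache-1 sheds 144 req/s to app-a: 144 each.
    app-a: 40+144 = 184 > 100
  cache-2 sheds 163 req/s to app-b: 163 each.
    app-b: 123+163 = 286 > 140
Round 4 — app-a, app-b crash.
  app-a sheds 184 req/s to search-2: 184 each.
    search-2: 110+184 = 294 > 140
  app-b sheds 286 req/s: no online neighbours, lost.
Round 5 — search-2 crashes.
  search-2 sheds 294 req/s to queue-2: 294 each.
    queue-2: 70+294 = 364 > 140
Round 6 — queue-2 crashes.
  queue-2 sheds 364 req/s to edge-2: 364 each.
    edge-2: 70+364 = 434 > 140
Round 7 — edge-2 crashes.
  edge-2 sheds 434 req/s: no online neighbours, lost.
No further crashes.

58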